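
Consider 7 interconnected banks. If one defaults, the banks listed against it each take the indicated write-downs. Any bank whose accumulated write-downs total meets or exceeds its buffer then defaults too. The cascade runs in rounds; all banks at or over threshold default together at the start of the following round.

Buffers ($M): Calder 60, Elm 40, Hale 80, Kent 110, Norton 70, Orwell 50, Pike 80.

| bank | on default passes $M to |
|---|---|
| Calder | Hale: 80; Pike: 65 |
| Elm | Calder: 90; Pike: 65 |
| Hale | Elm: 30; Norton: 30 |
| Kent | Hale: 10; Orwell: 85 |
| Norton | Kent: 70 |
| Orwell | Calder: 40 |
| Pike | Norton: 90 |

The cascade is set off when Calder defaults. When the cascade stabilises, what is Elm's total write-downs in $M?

Round 1 — Calder defaults (initial).
  Hale: +80 → 80 ≥ 80
  Pike: +65 → 65 < 80
Round 2 — Hale defaults.
  Elm: +30 → 30 < 40
  Norton: +30 → 30 < 70
No further defaults.

30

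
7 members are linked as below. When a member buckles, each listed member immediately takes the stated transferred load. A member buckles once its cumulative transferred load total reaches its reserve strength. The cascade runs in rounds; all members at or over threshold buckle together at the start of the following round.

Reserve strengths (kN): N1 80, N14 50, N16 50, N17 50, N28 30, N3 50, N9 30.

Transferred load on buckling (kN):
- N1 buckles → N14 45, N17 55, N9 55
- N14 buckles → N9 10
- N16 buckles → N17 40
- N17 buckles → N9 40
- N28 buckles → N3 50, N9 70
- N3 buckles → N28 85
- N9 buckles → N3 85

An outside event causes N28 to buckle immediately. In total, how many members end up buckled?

3

Round 1 — N28 buckles (initial).
  N3: +50 → 50 ≥ 50
  N9: +70 → 70 ≥ 30
Round 2 — N3, N9 buckle.
No further bucklings.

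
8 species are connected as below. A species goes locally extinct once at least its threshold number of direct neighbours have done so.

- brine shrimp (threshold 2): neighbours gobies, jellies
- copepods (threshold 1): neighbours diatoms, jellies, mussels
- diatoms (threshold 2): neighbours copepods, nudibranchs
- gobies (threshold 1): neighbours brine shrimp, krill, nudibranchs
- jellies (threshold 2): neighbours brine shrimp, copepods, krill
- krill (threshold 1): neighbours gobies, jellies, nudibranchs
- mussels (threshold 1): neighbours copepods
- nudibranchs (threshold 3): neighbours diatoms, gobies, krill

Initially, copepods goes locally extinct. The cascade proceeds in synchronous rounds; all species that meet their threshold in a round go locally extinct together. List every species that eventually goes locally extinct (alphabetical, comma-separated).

Round 1 — copepods goes locally extinct (initial).
Round 2 — checking thresholds:
  diatoms: 1 of 2 neighbours < 2, not yet.
  jellies: 1 of 3 neighbours < 2, not yet.
  mussels: 1 of 1 neighbours ≥ 1, goes locally extinct.
Round 3 — no new extinctions; cascade stops.

copepods, mussels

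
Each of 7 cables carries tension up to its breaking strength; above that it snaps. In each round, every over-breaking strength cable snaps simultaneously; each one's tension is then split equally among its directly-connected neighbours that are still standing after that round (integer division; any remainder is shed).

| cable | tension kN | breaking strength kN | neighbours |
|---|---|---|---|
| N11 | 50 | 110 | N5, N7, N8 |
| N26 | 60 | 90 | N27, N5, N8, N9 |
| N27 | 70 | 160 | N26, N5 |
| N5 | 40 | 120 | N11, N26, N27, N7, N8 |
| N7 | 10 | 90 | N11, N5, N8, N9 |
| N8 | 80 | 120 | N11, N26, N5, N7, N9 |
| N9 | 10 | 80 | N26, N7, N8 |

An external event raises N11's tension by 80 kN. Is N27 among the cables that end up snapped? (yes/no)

no

Round 1 — N11 at 130 > 110. N11 snaps.
  N11 sheds 130 kN to N5, N7, N8: 43 each (1 lost).
    N5: 40+43 = 83 ≤ 120
    N7: 10+43 = 53 ≤ 90
    N8: 80+43 = 123 > 120
Round 2 — N8 snaps.
  N8 sheds 123 kN to N26, N5, N7, N9: 30 each (3 lost).
    N26: 60+30 = 90 ≤ 90
    N5: 83+30 = 113 ≤ 120
    N7: 53+30 = 83 ≤ 90
    N9: 10+30 = 40 ≤ 80
No further breaks.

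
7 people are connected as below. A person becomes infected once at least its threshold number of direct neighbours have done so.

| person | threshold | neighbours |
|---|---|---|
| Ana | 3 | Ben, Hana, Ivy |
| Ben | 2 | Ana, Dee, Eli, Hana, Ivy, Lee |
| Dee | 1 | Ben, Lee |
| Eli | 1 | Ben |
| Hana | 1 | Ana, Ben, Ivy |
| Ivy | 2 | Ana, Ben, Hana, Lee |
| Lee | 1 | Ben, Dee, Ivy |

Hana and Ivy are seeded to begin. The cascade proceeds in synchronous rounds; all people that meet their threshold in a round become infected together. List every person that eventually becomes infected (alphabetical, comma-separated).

Ana, Ben, Dee, Eli, Hana, Ivy, Lee

Round 1 — Hana, Ivy become infected (initial).
Round 2 — checking thresholds:
  Ana: 2 of 3 neighbours < 3, holds.
  Ben: 2 of 6 neighbours ≥ 2, becomes infected.
  Lee: 1 of 3 neighbours ≥ 1, becomes infected.
Round 3 — checking thresholds:
  Ana: 3 of 3 neighbours ≥ 3, becomes infected.
  Dee: 2 of 2 neighbours ≥ 1, becomes infected.
  Eli: 1 of 1 neighbours ≥ 1, becomes infected.
Round 4 — no new infections; cascade stops.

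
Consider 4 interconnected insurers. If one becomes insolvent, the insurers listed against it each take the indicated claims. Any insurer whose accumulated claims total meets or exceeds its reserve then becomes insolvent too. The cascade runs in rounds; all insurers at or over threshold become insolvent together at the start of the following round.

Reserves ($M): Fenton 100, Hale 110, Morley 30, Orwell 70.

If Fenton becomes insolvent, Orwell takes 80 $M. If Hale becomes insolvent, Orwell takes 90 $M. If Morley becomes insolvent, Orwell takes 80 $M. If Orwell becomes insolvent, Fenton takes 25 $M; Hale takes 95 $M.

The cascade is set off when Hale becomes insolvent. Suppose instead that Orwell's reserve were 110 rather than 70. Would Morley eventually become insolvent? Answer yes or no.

With Orwell's reserve at 110:
Round 1 — Hale becomes insolvent (initial).
  Orwell: +90 → 90 < 110
No further insolvencies.

no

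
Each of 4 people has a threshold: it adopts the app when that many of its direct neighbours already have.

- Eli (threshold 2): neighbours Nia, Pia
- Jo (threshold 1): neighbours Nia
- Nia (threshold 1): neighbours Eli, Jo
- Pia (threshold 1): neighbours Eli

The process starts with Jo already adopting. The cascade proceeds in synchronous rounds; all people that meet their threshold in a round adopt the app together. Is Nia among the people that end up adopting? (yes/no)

Round 1 — Jo adopts the app (initial).
Round 2 — checking thresholds:
  Nia: 1 of 2 neighbours ≥ 1, adopts the app.
Round 3 — no new adoptions; cascade stops.

yes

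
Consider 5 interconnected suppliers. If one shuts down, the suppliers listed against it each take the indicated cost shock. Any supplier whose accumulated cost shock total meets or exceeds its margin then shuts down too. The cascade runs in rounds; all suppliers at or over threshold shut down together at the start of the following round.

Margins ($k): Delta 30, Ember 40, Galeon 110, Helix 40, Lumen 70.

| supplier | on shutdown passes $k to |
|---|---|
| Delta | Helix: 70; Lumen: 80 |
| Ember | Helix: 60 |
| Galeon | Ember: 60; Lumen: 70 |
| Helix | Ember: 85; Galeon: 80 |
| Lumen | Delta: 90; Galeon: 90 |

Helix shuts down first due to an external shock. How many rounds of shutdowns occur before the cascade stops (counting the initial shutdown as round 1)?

2

Round 1 — Helix shuts down (initial).
  Ember: +85 → 85 ≥ 40
  Galeon: +80 → 80 < 110
Round 2 — Ember shuts down.
No further shutdowns.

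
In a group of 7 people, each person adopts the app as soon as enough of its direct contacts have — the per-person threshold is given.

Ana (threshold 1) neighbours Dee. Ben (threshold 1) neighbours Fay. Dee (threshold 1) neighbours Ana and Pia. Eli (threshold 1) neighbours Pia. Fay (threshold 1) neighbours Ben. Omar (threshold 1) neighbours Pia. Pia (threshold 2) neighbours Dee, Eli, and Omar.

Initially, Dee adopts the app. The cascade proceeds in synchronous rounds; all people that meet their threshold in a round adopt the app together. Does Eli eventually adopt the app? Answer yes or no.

Round 1 — Dee adopts the app (initial).
Round 2 — checking thresholds:
  Ana: 1 of 1 neighbours ≥ 1, adopts the app.
  Pia: 1 of 3 neighbours < 2, below threshold.
Round 3 — no new adoptions; cascade stops.

no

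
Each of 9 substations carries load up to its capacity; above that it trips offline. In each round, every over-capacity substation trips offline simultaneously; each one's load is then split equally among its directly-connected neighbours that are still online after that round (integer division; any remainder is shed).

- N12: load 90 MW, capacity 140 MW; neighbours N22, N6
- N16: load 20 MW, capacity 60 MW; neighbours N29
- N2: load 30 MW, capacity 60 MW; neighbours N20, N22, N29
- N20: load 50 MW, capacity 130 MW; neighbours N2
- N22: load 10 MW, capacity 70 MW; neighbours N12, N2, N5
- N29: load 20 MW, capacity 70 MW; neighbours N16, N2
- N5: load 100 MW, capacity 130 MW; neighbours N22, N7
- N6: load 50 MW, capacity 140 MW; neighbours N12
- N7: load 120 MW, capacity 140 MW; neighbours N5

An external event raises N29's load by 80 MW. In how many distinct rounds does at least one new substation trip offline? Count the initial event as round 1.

Round 1 — N29 at 100 > 70. N29 trips offline.
  N29 sheds 100 MW to N16, N2: 50 each.
    N16: 20+50 = 70 > 60
    N2: 30+50 = 80 > 60
Round 2 — N16, N2 trip offline.
  N16 sheds 70 MW: no online neighbours, lost.
  N2 sheds 80 MW to N20, N22: 40 each.
    N20: 50+40 = 90 ≤ 130
    N22: 10+40 = 50 ≤ 70
No further trips.

2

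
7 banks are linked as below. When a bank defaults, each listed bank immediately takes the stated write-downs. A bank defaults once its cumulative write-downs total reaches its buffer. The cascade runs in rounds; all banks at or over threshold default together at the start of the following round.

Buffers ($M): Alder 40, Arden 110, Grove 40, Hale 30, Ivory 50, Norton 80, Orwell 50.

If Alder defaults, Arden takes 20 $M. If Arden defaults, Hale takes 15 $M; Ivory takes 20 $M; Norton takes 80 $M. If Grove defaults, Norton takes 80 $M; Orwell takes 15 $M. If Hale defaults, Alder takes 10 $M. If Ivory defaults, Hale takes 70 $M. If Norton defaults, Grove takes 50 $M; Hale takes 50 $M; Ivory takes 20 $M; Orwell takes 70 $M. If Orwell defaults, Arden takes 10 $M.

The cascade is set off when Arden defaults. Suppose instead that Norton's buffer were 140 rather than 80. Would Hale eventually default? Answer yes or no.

With Norton's buffer at 140:
Round 1 — Arden defaults (initial).
  Hale: +15 → 15 < 30
  Ivory: +20 → 20 < 50
  Norton: +80 → 80 < 140
No further defaults.

no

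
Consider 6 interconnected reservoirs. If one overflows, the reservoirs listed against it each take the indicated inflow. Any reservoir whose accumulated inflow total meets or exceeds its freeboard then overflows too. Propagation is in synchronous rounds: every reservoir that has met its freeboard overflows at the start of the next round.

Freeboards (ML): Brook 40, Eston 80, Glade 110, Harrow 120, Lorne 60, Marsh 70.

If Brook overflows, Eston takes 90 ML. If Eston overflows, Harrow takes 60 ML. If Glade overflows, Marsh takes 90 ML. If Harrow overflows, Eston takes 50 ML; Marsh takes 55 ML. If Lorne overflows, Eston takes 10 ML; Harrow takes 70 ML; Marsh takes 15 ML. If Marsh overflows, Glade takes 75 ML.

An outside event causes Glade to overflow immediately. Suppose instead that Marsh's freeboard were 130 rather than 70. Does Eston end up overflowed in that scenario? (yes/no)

With Marsh's freeboard at 130:
Round 1 — Glade overflows (initial).
  Marsh: +90 → 90 < 130
No further overflows.

no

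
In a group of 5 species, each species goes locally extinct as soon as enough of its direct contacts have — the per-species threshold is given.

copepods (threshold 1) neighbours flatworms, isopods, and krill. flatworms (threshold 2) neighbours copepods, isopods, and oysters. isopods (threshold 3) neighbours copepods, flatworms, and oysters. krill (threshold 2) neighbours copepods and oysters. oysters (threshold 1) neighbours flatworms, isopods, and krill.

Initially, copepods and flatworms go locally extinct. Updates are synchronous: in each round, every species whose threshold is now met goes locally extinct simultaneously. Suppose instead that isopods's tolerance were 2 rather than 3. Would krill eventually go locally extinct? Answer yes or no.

With isopods's tolerance at 2:
Round 1 — copepods, flatworms go locally extinct (initial).
Round 2 — checking thresholds:
  isopods: 2 of 3 neighbours ≥ 2, goes locally extinct.
  krill: 1 of 2 neighbours < 2, not yet.
  oysters: 1 of 3 neighbours ≥ 1, goes locally extinct.
Round 3 — checking thresholds:
  krill: 2 of 2 neighbours ≥ 2, goes locally extinct.
Round 4 — no new extinctions; cascade stops.

yes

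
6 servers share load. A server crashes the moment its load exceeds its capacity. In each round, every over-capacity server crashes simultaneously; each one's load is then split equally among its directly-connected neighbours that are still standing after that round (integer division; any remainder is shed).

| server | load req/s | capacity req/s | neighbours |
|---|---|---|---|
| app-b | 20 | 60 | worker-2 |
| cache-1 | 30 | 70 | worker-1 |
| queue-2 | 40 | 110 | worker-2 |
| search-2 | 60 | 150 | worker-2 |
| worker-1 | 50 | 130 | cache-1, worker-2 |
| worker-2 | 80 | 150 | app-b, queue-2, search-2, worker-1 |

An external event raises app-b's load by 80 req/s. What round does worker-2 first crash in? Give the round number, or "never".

2

Round 1 — app-b at 100 > 60. app-b crashes.
  app-b sheds 100 req/s to worker-2: 100 each.
    worker-2: 80+100 = 180 > 150
Round 2 — worker-2 crashes.
  worker-2 sheds 180 req/s to queue-2, search-2, worker-1: 60 each.
    queue-2: 40+60 = 100 ≤ 110
    search-2: 60+60 = 120 ≤ 150
    worker-1: 50+60 = 110 ≤ 130
No further crashes.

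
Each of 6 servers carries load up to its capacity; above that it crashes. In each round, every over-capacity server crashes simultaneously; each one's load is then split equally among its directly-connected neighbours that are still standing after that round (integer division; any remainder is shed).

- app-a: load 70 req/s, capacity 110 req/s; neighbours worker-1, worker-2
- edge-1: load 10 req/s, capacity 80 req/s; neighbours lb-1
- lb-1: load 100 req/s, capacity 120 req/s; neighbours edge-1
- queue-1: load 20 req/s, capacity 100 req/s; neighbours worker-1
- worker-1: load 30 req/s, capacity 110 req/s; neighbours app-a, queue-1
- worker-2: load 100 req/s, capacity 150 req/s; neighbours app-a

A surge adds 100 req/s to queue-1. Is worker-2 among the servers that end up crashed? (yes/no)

yes

Round 1 — queue-1 at 120 > 100. queue-1 crashes.
  queue-1 sheds 120 req/s to worker-1: 120 each.
    worker-1: 30+120 = 150 > 110
Round 2 — worker-1 crashes.
  worker-1 sheds 150 req/s to app-a: 150 each.
    app-a: 70+150 = 220 > 110
Round 3 — app-a crashes.
  app-a sheds 220 req/s to worker-2: 220 each.
    worker-2: 100+220 = 320 > 150
Round 4 — worker-2 crashes.
  worker-2 sheds 320 req/s: no online neighbours, lost.
No further crashes.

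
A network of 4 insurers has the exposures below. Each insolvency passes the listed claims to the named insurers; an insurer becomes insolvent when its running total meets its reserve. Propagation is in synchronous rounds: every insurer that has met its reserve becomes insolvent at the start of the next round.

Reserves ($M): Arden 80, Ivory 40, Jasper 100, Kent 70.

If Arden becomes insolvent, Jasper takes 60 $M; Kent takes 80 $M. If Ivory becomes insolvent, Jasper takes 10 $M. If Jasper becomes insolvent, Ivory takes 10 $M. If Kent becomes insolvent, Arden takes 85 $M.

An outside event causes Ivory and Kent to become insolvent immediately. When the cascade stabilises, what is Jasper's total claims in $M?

70

Round 1 — Ivory, Kent become insolvent (initial).
  Arden: +85 → 85 ≥ 80
  Jasper: +10 → 10 < 100
Round 2 — Arden becomes insolvent.
  Jasper: +60 → 70 < 100
No further insolvencies.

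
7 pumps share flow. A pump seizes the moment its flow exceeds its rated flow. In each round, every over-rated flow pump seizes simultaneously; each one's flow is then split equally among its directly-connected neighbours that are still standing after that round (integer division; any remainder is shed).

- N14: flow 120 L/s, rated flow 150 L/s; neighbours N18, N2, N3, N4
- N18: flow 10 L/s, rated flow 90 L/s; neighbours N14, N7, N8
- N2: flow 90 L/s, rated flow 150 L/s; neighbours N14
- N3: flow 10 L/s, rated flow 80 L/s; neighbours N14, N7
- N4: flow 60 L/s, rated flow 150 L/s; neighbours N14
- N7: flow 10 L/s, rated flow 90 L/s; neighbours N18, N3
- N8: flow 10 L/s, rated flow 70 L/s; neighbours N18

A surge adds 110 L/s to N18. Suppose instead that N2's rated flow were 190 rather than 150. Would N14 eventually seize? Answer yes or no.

With N2's rated flow at 190:
Round 1 — N18 at 120 > 90. N18 seizes.
  N18 sheds 120 L/s to N14, N7, N8: 40 each.
    N14: 120+40 = 160 > 150
    N7: 10+40 = 50 ≤ 90
    N8: 10+40 = 50 ≤ 70
Round 2 — N14 seizes.
  N14 sheds 160 L/s to N2, N3, N4: 53 each (1 lost).
    N2: 90+53 = 143 ≤ 190
    N3: 10+53 = 63 ≤ 80
    N4: 60+53 = 113 ≤ 150
No further seizures.

yes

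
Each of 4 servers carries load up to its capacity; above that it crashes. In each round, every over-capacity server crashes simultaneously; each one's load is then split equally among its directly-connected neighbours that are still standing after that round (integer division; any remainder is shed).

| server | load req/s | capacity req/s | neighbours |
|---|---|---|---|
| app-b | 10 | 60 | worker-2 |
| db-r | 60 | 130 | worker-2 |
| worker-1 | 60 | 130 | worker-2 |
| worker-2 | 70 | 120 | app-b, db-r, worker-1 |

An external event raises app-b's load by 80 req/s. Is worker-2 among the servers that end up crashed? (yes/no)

Round 1 — app-b at 90 > 60. app-b crashes.
  app-b sheds 90 req/s to worker-2: 90 each.
    worker-2: 70+90 = 160 > 120
Round 2 — worker-2 crashes.
  worker-2 sheds 160 req/s to db-r, worker-1: 80 each.
    db-r: 60+80 = 140 > 130
    worker-1: 60+80 = 140 > 130
Round 3 — db-r, worker-1 crash.
  db-r sheds 140 req/s: no online neighbours, lost.
  worker-1 sheds 140 req/s: no online neighbours, lost.
No further crashes.

yes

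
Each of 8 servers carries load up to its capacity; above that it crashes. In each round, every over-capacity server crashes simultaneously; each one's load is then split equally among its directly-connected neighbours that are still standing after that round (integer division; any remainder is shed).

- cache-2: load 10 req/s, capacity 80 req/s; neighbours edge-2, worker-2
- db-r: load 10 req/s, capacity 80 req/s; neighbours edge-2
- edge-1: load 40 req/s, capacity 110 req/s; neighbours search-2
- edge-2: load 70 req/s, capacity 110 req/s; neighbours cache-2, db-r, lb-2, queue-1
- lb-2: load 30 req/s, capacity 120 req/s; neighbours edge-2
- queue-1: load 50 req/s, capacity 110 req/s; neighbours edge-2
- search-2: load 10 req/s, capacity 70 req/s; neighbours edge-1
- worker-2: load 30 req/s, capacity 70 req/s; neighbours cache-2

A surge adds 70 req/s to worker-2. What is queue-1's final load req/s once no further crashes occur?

Round 1 — worker-2 at 100 > 70. worker-2 crashes.
  worker-2 sheds 100 req/s to cache-2: 100 each.
    cache-2: 10+100 = 110 > 80
Round 2 — cache-2 crashes.
  cache-2 sheds 110 req/s to edge-2: 110 each.
    edge-2: 70+110 = 180 > 110
Round 3 — edge-2 crashes.
  edge-2 sheds 180 req/s to db-r, lb-2, queue-1: 60 each.
    db-r: 10+60 = 70 ≤ 80
    lb-2: 30+60 = 90 ≤ 120
    queue-1: 50+60 = 110 ≤ 110
No further crashes.

110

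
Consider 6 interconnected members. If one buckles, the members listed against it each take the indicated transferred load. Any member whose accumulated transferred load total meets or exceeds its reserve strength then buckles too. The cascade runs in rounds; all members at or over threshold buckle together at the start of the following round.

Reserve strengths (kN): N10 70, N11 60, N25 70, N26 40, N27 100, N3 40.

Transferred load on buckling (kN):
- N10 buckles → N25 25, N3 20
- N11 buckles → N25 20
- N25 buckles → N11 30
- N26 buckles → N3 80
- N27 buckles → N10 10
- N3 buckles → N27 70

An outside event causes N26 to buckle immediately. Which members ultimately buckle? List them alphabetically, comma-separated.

N26, N3

Round 1 — N26 buckles (initial).
  N3: +80 → 80 ≥ 40
Round 2 — N3 buckles.
  N27: +70 → 70 < 100
No further bucklings.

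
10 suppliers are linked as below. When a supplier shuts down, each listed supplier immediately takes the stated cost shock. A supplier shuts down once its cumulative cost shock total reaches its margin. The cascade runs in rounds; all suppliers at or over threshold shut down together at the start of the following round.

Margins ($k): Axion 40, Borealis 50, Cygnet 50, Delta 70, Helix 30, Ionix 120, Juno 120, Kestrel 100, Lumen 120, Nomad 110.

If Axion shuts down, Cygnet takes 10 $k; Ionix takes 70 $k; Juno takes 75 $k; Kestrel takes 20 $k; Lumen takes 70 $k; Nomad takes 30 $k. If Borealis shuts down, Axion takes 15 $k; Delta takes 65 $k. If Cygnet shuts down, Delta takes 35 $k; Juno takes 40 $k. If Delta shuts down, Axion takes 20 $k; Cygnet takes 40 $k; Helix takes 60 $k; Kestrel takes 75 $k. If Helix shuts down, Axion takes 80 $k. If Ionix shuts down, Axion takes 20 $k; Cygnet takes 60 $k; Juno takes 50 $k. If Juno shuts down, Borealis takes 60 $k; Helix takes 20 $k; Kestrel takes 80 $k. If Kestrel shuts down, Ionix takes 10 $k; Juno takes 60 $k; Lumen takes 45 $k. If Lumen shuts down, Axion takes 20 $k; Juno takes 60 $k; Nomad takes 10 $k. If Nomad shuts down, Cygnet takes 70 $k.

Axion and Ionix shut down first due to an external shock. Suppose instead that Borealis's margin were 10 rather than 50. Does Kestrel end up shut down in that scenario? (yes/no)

yes

With Borealis's margin at 10:
Round 1 — Axion, Ionix shut down (initial).
  Cygnet: +10+60 → 70 ≥ 50
  Juno: +75+50 → 125 ≥ 120
  Kestrel: +20 → 20 < 100
  Lumen: +70 → 70 < 120
  Nomad: +30 → 30 < 110
Round 2 — Cygnet, Juno shut down.
  Borealis: +60 → 60 ≥ 10
  Delta: +35 → 35 < 70
  Helix: +20 → 20 < 30
  Kestrel: +80 → 100 ≥ 100
Round 3 — Borealis, Kestrel shut down.
  Delta: +65 → 100 ≥ 70
  Lumen: +45 → 115 < 120
Round 4 — Delta shuts down.
  Helix: +60 → 80 ≥ 30
Round 5 — Helix shuts down.
No further shutdowns.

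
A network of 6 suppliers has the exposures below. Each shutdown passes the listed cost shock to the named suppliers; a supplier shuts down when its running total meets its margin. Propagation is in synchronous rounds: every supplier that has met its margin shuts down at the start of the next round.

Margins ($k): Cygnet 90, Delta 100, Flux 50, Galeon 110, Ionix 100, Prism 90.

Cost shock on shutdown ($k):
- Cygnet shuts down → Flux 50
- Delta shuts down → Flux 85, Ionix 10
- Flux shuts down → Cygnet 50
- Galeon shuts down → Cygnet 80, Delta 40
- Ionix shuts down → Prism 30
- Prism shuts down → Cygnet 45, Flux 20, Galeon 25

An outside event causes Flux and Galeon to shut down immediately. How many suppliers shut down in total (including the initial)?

3

Round 1 — Flux, Galeon shut down (initial).
  Cygnet: +50+80 → 130 ≥ 90
  Delta: +40 → 40 < 100
Round 2 — Cygnet shuts down.
No further shutdowns.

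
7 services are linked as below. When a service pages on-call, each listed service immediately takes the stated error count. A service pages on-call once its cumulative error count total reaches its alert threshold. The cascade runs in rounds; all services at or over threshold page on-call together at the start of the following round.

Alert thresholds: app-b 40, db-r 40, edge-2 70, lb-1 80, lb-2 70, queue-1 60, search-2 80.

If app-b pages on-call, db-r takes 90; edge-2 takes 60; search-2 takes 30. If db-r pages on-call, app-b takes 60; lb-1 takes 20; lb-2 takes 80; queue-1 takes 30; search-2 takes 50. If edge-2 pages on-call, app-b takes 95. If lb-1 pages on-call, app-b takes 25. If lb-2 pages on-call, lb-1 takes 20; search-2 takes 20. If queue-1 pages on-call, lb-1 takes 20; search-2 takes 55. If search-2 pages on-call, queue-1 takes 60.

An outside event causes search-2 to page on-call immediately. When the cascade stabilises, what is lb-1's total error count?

20

Round 1 — search-2 pages on-call (initial).
  queue-1: +60 → 60 ≥ 60
Round 2 — queue-1 pages on-call.
  lb-1: +20 → 20 < 80
No further pages.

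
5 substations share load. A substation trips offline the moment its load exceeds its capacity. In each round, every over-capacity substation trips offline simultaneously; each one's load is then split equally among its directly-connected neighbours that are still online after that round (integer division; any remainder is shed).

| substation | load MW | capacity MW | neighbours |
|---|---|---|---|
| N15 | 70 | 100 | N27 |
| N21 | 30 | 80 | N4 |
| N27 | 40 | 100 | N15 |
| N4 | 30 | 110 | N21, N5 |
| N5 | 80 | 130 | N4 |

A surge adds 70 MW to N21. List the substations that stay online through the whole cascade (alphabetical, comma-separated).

N15, N27

Round 1 — N21 at 100 > 80. N21 trips offline.
  N21 sheds 100 MW to N4: 100 each.
    N4: 30+100 = 130 > 110
Round 2 — N4 trips offline.
  N4 sheds 130 MW to N5: 130 each.
    N5: 80+130 = 210 > 130
Round 3 — N5 trips offline.
  N5 sheds 210 MW: no online neighbours, lost.
No further trips.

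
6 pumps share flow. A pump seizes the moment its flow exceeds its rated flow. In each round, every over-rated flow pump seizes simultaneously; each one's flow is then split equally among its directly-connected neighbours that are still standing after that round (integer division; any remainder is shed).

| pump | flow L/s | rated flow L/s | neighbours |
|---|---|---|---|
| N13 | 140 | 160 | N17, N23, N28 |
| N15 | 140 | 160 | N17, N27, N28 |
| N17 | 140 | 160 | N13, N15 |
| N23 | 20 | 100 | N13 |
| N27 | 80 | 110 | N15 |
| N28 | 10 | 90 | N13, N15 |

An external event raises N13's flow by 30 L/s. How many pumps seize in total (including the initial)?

Round 1 — N13 at 170 > 160. N13 seizes.
  N13 sheds 170 L/s to N17, N23, N28: 56 each (2 lost).
    N17: 140+56 = 196 > 160
    N23: 20+56 = 76 ≤ 100
    N28: 10+56 = 66 ≤ 90
Round 2 — N17 seizes.
  N17 sheds 196 L/s to N15: 196 each.
    N15: 140+196 = 336 > 160
Round 3 — N15 seizes.
  N15 sheds 336 L/s to N27, N28: 168 each.
    N27: 80+168 = 248 > 110
    N28: 66+168 = 234 > 90
Round 4 — N27, N28 seize.
  N27 sheds 248 L/s: no online neighbours, lost.
  N28 sheds 234 L/s: no online neighbours, lost.
No further seizures.

5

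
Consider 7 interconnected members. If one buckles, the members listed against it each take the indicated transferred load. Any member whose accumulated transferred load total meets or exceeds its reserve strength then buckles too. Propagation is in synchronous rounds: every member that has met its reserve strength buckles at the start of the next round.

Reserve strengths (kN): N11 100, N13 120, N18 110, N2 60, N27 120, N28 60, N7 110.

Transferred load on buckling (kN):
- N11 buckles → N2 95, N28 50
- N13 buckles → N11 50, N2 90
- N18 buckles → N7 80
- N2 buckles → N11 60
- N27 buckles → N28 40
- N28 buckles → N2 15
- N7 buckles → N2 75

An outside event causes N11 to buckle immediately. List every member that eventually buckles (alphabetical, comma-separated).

N11, N2

Round 1 — N11 buckles (initial).
  N2: +95 → 95 ≥ 60
  N28: +50 → 50 < 60
Round 2 — N2 buckles.
No further bucklings.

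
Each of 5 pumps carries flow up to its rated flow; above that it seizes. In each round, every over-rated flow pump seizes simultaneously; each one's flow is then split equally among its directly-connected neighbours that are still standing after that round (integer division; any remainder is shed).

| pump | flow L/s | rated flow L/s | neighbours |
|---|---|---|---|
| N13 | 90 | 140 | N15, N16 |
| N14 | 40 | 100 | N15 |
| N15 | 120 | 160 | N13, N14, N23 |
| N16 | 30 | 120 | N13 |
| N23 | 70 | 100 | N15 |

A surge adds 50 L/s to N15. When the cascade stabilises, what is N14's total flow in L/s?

Round 1 — N15 at 170 > 160. N15 seizes.
  N15 sheds 170 L/s to N13, N14, N23: 56 each (2 lost).
    N13: 90+56 = 146 > 140
    N14: 40+56 = 96 ≤ 100
    N23: 70+56 = 126 > 100
Round 2 — N13, N23 seize.
  N13 sheds 146 L/s to N16: 146 each.
    N16: 30+146 = 176 > 120
  N23 sheds 126 L/s: no online neighbours, lost.
Round 3 — N16 seizes.
  N16 sheds 176 L/s: no online neighbours, lost.
No further seizures.

96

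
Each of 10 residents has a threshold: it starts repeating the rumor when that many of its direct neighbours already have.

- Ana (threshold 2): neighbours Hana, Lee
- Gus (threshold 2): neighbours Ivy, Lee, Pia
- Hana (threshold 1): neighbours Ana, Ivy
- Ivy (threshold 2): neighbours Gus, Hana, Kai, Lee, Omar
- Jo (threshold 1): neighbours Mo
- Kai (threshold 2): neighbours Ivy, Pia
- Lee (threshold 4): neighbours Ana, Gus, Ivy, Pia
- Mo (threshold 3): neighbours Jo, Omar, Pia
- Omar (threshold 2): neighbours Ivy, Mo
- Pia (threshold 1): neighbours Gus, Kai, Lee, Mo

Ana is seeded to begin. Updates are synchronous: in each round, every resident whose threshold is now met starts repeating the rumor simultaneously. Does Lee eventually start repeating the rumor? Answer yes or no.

no

Round 1 — Ana starts repeating the rumor (initial).
Round 2 — checking thresholds:
  Hana: 1 of 2 neighbours ≥ 1, starts repeating the rumor.
  Lee: 1 of 4 neighbours < 4, not yet.
Round 3 — no new spreads; cascade stops.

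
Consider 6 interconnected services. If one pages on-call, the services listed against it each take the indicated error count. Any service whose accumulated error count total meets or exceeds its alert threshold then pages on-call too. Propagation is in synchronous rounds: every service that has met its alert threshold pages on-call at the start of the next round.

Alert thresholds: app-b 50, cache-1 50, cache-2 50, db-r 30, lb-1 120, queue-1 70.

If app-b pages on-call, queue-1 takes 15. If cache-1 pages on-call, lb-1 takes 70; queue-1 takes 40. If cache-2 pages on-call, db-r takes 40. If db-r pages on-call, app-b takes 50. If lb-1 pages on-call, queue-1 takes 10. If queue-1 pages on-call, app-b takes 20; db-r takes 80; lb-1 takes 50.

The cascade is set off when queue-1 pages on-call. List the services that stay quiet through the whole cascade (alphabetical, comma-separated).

Round 1 — queue-1 pages on-call (initial).
  app-b: +20 → 20 < 50
  db-r: +80 → 80 ≥ 30
  lb-1: +50 → 50 < 120
Round 2 — db-r pages on-call.
  app-b: +50 → 70 ≥ 50
Round 3 — app-b pages on-call.
No further pages.

cache-1, cache-2, lb-1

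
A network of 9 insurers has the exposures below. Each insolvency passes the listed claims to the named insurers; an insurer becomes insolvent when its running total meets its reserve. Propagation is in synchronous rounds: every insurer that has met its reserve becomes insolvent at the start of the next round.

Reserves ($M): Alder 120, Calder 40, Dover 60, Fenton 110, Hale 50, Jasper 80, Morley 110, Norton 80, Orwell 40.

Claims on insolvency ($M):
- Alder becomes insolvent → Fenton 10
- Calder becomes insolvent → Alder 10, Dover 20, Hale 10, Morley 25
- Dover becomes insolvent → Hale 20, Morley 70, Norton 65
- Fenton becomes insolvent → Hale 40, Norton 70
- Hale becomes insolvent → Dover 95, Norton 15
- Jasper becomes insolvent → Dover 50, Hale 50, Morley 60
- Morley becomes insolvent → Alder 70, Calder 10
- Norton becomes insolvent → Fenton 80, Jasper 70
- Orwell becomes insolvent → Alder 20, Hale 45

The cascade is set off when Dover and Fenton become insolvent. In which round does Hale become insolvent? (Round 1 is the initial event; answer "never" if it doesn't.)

2

Round 1 — Dover, Fenton become insolvent (initial).
  Hale: +20+40 → 60 ≥ 50
  Morley: +70 → 70 < 110
  Norton: +65+70 → 135 ≥ 80
Round 2 — Hale, Norton become insolvent.
  Jasper: +70 → 70 < 80
No further insolvencies.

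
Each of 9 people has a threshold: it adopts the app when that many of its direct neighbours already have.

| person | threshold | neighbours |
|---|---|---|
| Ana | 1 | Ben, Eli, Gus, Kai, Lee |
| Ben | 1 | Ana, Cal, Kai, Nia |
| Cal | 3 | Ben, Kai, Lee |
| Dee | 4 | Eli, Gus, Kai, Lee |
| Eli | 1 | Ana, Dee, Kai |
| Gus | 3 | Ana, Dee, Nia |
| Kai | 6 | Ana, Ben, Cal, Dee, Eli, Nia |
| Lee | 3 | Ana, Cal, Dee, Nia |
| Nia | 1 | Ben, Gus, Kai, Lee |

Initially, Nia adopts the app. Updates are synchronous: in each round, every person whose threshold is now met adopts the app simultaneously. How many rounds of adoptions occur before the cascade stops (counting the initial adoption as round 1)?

4

Round 1 — Nia adopts the app (initial).
Round 2 — checking thresholds:
  Ben: 1 of 4 neighbours ≥ 1, adopts the app.
  Gus: 1 of 3 neighbours < 3, holds.
  Kai: 1 of 6 neighbours < 6, holds.
  Lee: 1 of 4 neighbours < 3, holds.
Round 3 — checking thresholds:
  Ana: 1 of 5 neighbours ≥ 1, adopts the app.
  Cal: 1 of 3 neighbours < 3, holds.
  Gus: 1 of 3 neighbours < 3, holds.
  Kai: 2 of 6 neighbours < 6, holds.
  Lee: 1 of 4 neighbours < 3, holds.
Round 4 — checking thresholds:
  Cal: 1 of 3 neighbours < 3, holds.
  Eli: 1 of 3 neighbours ≥ 1, adopts the app.
  Gus: 2 of 3 neighbours < 3, holds.
  Kai: 3 of 6 neighbours < 6, holds.
  Lee: 2 of 4 neighbours < 3, holds.
Round 5 — no new adoptions; cascade stops.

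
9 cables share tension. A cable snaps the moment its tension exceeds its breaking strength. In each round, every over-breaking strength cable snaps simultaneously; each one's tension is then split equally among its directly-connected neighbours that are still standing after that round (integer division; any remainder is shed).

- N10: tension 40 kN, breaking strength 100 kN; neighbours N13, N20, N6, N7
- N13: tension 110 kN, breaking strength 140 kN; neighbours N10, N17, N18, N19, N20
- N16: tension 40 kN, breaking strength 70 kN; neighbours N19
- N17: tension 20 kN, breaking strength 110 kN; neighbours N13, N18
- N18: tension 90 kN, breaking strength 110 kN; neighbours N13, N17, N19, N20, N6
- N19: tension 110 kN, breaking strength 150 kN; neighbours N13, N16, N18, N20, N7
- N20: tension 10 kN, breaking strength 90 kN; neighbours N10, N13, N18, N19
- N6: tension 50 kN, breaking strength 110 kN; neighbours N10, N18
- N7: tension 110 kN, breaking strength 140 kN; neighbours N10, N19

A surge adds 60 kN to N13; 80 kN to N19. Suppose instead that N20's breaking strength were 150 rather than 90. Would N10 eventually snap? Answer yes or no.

With N20's breaking strength at 150:
Round 1 — N13 at 170 > 140; N19 at 190 > 150. N13, N19 snap.
  N13 sheds 170 kN to N10, N17, N18, N20: 42 each (2 lost).
    N10: 40+42 = 82 ≤ 100
    N17: 20+42 = 62 ≤ 110
    N18: 90+42 = 132 > 110
    N20: 10+42 = 52 ≤ 150
  N19 sheds 190 kN to N16, N18, N20, N7: 47 each (2 lost).
    N16: 40+47 = 87 > 70
    N18: 132+47 = 179 > 110
    N20: 52+47 = 99 ≤ 150
    N7: 110+47 = 157 > 140
Round 2 — N16, N18, N7 snap.
  N16 sheds 87 kN: no online neighbours, lost.
  N18 sheds 179 kN to N17, N20, N6: 59 each (2 lost).
    N17: 62+59 = 121 > 110
    N20: 99+59 = 158 > 150
    N6: 50+59 = 109 ≤ 110
  N7 sheds 157 kN to N10: 157 each.
    N10: 82+157 = 239 > 100
Round 3 — N10, N17, N20 snap.
  N10 sheds 239 kN to N6: 239 each.
    N6: 109+239 = 348 > 110
  N17 sheds 121 kN: no online neighbours, lost.
  N20 sheds 158 kN: no online neighbours, lost.
Round 4 — N6 snaps.
  N6 sheds 348 kN: no online neighbours, lost.
No further breaks.

yes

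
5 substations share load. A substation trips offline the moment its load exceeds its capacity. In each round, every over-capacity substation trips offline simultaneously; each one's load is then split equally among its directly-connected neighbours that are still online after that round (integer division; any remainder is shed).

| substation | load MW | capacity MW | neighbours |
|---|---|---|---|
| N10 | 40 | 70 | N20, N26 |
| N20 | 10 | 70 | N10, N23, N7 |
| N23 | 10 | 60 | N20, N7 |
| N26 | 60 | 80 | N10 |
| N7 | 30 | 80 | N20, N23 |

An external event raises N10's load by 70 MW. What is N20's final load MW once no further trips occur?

65

Round 1 — N10 at 110 > 70. N10 trips offline.
  N10 sheds 110 MW to N20, N26: 55 each.
    N20: 10+55 = 65 ≤ 70
    N26: 60+55 = 115 > 80
Round 2 — N26 trips offline.
  N26 sheds 115 MW: no online neighbours, lost.
No further trips.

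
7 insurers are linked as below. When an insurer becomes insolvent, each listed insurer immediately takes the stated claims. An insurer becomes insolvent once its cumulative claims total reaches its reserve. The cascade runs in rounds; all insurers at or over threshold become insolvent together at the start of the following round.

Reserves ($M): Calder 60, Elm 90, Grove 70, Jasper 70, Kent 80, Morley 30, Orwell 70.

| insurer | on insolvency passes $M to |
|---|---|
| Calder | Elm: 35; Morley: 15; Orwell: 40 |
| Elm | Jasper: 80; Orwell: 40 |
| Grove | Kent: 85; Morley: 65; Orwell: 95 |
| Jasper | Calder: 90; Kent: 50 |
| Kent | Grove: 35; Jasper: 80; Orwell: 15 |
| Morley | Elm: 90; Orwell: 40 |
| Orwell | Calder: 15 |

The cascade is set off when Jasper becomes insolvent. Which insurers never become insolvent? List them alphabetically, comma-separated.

Elm, Grove, Kent, Morley, Orwell

Round 1 — Jasper becomes insolvent (initial).
  Calder: +90 → 90 ≥ 60
  Kent: +50 → 50 < 80
Round 2 — Calder becomes insolvent.
  Elm: +35 → 35 < 90
  Morley: +15 → 15 < 30
  Orwell: +40 → 40 < 70
No further insolvencies.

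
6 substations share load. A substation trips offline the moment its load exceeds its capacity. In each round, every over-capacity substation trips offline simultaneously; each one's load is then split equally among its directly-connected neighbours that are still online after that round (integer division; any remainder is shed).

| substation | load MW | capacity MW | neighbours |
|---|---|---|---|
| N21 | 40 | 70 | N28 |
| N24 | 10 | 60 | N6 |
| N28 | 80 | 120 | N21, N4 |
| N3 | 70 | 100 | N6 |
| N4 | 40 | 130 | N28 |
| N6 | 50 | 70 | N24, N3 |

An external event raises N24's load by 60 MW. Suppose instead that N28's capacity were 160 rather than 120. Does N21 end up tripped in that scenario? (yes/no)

no

With N28's capacity at 160:
Round 1 — N24 at 70 > 60. N24 trips offline.
  N24 sheds 70 MW to N6: 70 each.
    N6: 50+70 = 120 > 70
Round 2 — N6 trips offline.
  N6 sheds 120 MW to N3: 120 each.
    N3: 70+120 = 190 > 100
Round 3 — N3 trips offline.
  N3 sheds 190 MW: no online neighbours, lost.
No further trips.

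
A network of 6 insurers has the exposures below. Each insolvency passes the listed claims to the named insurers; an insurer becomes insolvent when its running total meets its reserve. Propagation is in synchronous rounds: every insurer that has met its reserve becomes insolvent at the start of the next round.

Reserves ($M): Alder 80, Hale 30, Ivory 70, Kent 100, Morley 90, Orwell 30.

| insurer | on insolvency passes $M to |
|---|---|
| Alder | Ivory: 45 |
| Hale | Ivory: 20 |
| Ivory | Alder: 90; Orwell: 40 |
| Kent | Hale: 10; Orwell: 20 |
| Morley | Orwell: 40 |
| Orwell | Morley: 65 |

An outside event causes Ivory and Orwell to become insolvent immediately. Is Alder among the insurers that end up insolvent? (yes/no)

yes

Round 1 — Ivory, Orwell become insolvent (initial).
  Alder: +90 → 90 ≥ 80
  Morley: +65 → 65 < 90
Round 2 — Alder becomes insolvent.
No further insolvencies.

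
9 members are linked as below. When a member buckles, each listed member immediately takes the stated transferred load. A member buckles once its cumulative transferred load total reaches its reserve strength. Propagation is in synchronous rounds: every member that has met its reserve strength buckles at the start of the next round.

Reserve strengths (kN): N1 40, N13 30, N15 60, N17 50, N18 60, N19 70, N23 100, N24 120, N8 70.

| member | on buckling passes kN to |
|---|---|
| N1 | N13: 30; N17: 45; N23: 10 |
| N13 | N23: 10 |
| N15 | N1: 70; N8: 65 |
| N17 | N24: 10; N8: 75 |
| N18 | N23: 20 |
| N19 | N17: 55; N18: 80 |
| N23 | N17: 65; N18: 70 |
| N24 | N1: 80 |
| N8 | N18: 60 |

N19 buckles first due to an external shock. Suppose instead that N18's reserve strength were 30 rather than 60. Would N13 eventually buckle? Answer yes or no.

With N18's reserve strength at 30:
Round 1 — N19 buckles (initial).
  N17: +55 → 55 ≥ 50
  N18: +80 → 80 ≥ 30
Round 2 — N17, N18 buckle.
  N23: +20 → 20 < 100
  N24: +10 → 10 < 120
  N8: +75 → 75 ≥ 70
Round 3 — N8 buckles.
No further bucklings.

no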